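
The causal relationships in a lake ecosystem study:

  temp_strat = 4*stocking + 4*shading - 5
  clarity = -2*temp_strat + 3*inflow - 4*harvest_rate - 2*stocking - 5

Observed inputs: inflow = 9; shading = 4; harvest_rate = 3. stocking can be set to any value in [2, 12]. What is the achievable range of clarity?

-132 to -32

Substituting into the temp_strat equation gives temp_strat = 4*stocking + 11.
Substituting into the clarity equation gives clarity = -10*stocking - 12.
Linear in stocking, so extremes are at the endpoints: stocking = 2 gives clarity = -32; stocking = 12 gives clarity = -132.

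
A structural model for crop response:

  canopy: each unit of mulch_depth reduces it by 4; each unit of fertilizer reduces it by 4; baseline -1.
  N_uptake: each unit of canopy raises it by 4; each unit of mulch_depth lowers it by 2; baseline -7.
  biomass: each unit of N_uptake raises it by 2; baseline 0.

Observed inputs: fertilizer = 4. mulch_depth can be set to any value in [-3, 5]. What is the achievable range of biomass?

Substituting into the canopy equation gives canopy = -4*mulch_depth - 17.
Substituting into the N_uptake equation gives N_uptake = -18*mulch_depth - 75.
Substituting into the biomass equation gives biomass = -36*mulch_depth - 150.
Linear in mulch_depth, so extremes are at the endpoints: mulch_depth = -3 gives biomass = -42; mulch_depth = 5 gives biomass = -330.

-330 to -42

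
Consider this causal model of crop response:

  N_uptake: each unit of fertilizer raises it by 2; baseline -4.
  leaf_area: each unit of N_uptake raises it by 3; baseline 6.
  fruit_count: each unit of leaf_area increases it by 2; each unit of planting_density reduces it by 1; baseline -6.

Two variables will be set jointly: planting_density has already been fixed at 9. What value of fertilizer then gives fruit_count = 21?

fertilizer = 4

With planting_density held at 9:
Substituting into the leaf_area equation gives leaf_area = 6*fertilizer - 6.
Substituting into the fruit_count equation gives fruit_count = 12*fertilizer - 27.
Solve 12*fertilizer - 27 = 21: fertilizer = (21 + 27) / 12 = 4.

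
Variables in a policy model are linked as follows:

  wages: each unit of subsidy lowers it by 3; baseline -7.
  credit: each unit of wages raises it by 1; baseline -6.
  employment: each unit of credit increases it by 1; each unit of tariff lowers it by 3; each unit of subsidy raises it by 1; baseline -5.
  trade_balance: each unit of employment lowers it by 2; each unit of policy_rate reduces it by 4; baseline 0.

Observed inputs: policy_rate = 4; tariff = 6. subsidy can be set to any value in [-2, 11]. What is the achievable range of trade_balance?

48 to 100

Substituting into the credit equation gives credit = -3*subsidy - 13.
So employment = -2*subsidy - 36.
This gives trade_balance = 4*subsidy + 56.
Linear in subsidy, so extremes are at the endpoints: subsidy = -2 gives trade_balance = 48; subsidy = 11 gives trade_balance = 100.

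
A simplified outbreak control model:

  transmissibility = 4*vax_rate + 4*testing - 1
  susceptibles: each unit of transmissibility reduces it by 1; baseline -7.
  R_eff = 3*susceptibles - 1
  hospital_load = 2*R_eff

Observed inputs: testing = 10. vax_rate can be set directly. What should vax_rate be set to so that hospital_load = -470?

vax_rate = 8

Substituting into the transmissibility equation gives transmissibility = 4*vax_rate + 39.
Substituting into the susceptibles equation gives susceptibles = -4*vax_rate - 46.
This gives R_eff = -12*vax_rate - 139.
So hospital_load = -24*vax_rate - 278.
Solve -24*vax_rate - 278 = -470: vax_rate = (-470 + 278) / -24 = 8.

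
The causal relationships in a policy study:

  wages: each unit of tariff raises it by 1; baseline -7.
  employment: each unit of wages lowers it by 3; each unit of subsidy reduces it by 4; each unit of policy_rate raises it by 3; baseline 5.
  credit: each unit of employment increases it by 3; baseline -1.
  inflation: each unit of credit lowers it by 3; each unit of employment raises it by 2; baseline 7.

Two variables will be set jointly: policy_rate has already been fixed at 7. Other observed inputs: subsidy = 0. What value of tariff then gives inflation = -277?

With policy_rate held at 7:
Substituting into the employment equation gives employment = -3*tariff + 47.
credit becomes -9*tariff + 140.
This gives inflation = 21*tariff - 319.
Solve 21*tariff - 319 = -277: tariff = (-277 + 319) / 21 = 2.

tariff = 2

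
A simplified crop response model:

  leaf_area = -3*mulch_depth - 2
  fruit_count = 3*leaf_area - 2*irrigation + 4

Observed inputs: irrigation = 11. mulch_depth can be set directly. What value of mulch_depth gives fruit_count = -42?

Substituting into the fruit_count equation gives fruit_count = -9*mulch_depth - 24.
Solve -9*mulch_depth - 24 = -42: mulch_depth = (-42 + 24) / -9 = 2.

mulch_depth = 2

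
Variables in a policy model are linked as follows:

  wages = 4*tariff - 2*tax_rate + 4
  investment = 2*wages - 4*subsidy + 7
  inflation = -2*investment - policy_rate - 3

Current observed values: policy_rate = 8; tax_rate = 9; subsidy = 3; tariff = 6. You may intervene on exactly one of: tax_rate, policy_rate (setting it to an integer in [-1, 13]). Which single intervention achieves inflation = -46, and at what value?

Intervening on tax_rate: inflation = 8*tax_rate - 113. Reaching -46 requires tax_rate = 67/8, not an integer.
Intervening on policy_rate: with other inputs at their observed values, inflation = -policy_rate - 33. Solving for -46 gives policy_rate = 13, within [-1, 13].

set policy_rate = 13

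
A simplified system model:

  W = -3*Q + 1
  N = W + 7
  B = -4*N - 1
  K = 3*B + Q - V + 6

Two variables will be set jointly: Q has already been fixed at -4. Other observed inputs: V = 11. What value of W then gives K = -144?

With Q held at -4:
Intervening on W fixes its value directly, overriding its dependence on Q.
Substituting into the B equation gives B = -4*W - 29.
Substituting into the K equation gives K = -12*W - 96.
Solve -12*W - 96 = -144: W = (-144 + 96) / -12 = 4.

W = 4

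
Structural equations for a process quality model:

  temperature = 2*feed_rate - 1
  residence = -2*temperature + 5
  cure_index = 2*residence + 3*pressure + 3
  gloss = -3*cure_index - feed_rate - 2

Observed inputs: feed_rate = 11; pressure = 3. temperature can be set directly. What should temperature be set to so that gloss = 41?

Intervening on temperature fixes its value directly, overriding its dependence on feed_rate.
Substituting into the cure_index equation gives cure_index = -4*temperature + 22.
Substituting into the gloss equation gives gloss = 12*temperature - 79.
Solve 12*temperature - 79 = 41: temperature = (41 + 79) / 12 = 10.

temperature = 10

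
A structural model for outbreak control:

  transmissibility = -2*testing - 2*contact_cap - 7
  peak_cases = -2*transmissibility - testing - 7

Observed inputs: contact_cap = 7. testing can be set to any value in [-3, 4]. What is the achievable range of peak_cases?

Substituting into the transmissibility equation gives transmissibility = -2*testing - 21.
peak_cases becomes 3*testing + 35.
Linear in testing, so extremes are at the endpoints: testing = -3 gives peak_cases = 26; testing = 4 gives peak_cases = 47.

26 to 47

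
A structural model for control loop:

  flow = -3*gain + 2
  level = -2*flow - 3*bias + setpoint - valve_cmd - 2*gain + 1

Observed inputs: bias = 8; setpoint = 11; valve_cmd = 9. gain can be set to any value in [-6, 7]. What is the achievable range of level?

Substituting into the level equation gives level = 4*gain - 25.
Linear in gain, so extremes are at the endpoints: gain = -6 gives level = -49; gain = 7 gives level = 3.

-49 to 3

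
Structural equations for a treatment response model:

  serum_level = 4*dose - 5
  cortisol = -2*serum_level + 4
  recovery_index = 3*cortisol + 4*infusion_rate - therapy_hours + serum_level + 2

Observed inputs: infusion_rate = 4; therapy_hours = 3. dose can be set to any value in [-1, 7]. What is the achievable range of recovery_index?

-88 to 72

Substituting into the cortisol equation gives cortisol = -8*dose + 14.
This gives recovery_index = -20*dose + 52.
Linear in dose, so extremes are at the endpoints: dose = -1 gives recovery_index = 72; dose = 7 gives recovery_index = -88.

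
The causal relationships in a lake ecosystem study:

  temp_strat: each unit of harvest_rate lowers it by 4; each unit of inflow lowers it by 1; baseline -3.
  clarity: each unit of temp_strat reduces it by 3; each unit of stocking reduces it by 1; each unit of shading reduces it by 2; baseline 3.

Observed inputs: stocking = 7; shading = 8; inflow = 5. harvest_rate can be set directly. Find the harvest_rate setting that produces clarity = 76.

harvest_rate = 6

Substituting into the temp_strat equation gives temp_strat = -4*harvest_rate - 8.
Substituting into the clarity equation gives clarity = 12*harvest_rate + 4.
Solve 12*harvest_rate + 4 = 76: harvest_rate = (76 - 4) / 12 = 6.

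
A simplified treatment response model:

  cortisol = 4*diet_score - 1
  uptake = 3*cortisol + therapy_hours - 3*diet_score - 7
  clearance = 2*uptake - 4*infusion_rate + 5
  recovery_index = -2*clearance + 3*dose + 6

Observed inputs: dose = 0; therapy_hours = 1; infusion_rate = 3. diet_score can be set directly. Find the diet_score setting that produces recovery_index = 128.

diet_score = -2

Substituting into the uptake equation gives uptake = 9*diet_score - 9.
Substituting into the clearance equation gives clearance = 18*diet_score - 25.
So recovery_index = -36*diet_score + 56.
Solve -36*diet_score + 56 = 128: diet_score = (128 - 56) / -36 = -2.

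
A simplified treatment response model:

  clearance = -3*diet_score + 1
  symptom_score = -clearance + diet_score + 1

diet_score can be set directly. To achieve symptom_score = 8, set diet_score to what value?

diet_score = 2

Substituting into the symptom_score equation gives symptom_score = 4*diet_score.
Solve 4*diet_score = 8: diet_score = 8 / 4 = 2.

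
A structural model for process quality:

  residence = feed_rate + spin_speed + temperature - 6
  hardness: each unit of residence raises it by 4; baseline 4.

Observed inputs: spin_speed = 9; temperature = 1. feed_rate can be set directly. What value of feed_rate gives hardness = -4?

Substituting into the residence equation gives residence = feed_rate + 4.
So hardness = 4*feed_rate + 20.
Solve 4*feed_rate + 20 = -4: feed_rate = (-4 - 20) / 4 = -6.

feed_rate = -6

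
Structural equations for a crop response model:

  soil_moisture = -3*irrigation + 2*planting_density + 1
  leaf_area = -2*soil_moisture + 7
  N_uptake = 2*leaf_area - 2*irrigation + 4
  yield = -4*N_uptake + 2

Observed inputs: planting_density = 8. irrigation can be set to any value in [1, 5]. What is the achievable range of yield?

Substituting into the soil_moisture equation gives soil_moisture = -3*irrigation + 17.
leaf_area becomes 6*irrigation - 27.
So N_uptake = 10*irrigation - 50.
This gives yield = -40*irrigation + 202.
Linear in irrigation, so extremes are at the endpoints: irrigation = 1 gives yield = 162; irrigation = 5 gives yield = 2.

2 to 162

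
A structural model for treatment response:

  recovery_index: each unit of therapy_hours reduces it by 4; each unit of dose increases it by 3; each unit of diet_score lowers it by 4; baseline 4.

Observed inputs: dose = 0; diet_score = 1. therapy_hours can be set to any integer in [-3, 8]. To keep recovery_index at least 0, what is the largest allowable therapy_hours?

therapy_hours = 0

Substituting into the recovery_index equation gives recovery_index = -4*therapy_hours.
Require -4*therapy_hours ≥ 0, so therapy_hours ≤ 0.
The largest integer in [-3, 8] satisfying this is 0.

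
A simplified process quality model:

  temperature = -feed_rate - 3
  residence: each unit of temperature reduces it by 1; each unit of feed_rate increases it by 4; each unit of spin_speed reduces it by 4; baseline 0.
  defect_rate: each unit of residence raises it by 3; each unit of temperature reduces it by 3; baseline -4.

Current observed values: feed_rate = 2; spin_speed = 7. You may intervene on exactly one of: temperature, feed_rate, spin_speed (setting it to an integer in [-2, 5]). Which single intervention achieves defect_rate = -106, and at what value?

Intervening on temperature: defect_rate = -6*temperature - 64. Reaching -106 requires temperature = 7, outside [-2, 5].
Intervening on feed_rate: with other inputs at their observed values, defect_rate = 18*feed_rate - 70. Solving for -106 gives feed_rate = -2, within [-2, 5].
Intervening on spin_speed: defect_rate = -12*spin_speed + 50. Reaching -106 requires spin_speed = 13, outside [-2, 5].

set feed_rate = -2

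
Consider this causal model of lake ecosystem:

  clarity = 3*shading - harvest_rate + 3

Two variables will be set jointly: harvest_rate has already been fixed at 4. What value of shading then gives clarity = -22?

With harvest_rate held at 4:
Substituting into the clarity equation gives clarity = 3*shading - 1.
Solve 3*shading - 1 = -22: shading = (-22 + 1) / 3 = -7.

shading = -7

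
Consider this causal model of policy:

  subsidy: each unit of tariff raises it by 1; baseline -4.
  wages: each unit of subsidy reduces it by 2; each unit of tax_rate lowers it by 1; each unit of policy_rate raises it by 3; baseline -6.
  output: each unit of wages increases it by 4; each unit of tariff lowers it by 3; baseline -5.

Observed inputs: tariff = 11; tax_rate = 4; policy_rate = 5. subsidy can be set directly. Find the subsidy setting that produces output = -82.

Intervening on subsidy fixes its value directly, overriding its dependence on tariff.
Substituting into the wages equation gives wages = -2*subsidy + 5.
So output = -8*subsidy - 18.
Solve -8*subsidy - 18 = -82: subsidy = (-82 + 18) / -8 = 8.

subsidy = 8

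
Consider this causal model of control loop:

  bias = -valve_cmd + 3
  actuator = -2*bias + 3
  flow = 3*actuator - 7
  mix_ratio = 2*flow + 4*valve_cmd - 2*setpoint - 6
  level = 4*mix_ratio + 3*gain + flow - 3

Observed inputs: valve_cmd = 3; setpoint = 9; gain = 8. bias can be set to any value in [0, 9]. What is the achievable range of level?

-495 to -9

Intervening on bias fixes its value directly, overriding its dependence on valve_cmd.
Substituting into the flow equation gives flow = -6*bias + 2.
Substituting into the mix_ratio equation gives mix_ratio = -12*bias - 8.
This gives level = -54*bias - 9.
Linear in bias, so extremes are at the endpoints: bias = 0 gives level = -9; bias = 9 gives level = -495.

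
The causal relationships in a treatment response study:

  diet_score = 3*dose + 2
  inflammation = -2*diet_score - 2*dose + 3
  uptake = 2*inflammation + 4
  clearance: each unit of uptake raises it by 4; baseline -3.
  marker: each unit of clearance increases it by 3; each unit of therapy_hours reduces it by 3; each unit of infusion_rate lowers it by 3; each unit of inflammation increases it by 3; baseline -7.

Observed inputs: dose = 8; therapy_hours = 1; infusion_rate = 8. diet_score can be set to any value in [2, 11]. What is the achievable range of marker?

-940 to -454

Intervening on diet_score fixes its value directly, overriding its dependence on dose.
Substituting into the inflammation equation gives inflammation = -2*diet_score - 13.
Substituting into the uptake equation gives uptake = -4*diet_score - 22.
Substituting into the clearance equation gives clearance = -16*diet_score - 91.
So marker = -54*diet_score - 346.
Linear in diet_score, so extremes are at the endpoints: diet_score = 2 gives marker = -454; diet_score = 11 gives marker = -940.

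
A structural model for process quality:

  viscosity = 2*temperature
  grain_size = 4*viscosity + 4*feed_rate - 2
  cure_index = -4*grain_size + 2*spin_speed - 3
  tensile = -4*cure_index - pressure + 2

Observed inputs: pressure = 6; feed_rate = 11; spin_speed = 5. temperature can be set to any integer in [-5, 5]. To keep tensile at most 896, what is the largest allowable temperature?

Substituting into the grain_size equation gives grain_size = 8*temperature + 42.
So cure_index = -32*temperature - 161.
This gives tensile = 128*temperature + 640.
Require 128*temperature + 640 ≤ 896, so temperature ≤ 2.
The largest integer in [-5, 5] satisfying this is 2.

temperature = 2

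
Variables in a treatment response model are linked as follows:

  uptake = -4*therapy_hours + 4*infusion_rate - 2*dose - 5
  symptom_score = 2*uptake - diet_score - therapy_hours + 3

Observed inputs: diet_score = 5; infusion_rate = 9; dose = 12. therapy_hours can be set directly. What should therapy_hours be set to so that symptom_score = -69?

therapy_hours = 9

Substituting into the uptake equation gives uptake = -4*therapy_hours + 7.
This gives symptom_score = -9*therapy_hours + 12.
Solve -9*therapy_hours + 12 = -69: therapy_hours = (-69 - 12) / -9 = 9.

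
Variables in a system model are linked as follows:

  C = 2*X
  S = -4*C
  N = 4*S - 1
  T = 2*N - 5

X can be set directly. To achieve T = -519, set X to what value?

X = 8

Substituting into the S equation gives S = -8*X.
Substituting into the N equation gives N = -32*X - 1.
T becomes -64*X - 7.
Solve -64*X - 7 = -519: X = (-519 + 7) / -64 = 8.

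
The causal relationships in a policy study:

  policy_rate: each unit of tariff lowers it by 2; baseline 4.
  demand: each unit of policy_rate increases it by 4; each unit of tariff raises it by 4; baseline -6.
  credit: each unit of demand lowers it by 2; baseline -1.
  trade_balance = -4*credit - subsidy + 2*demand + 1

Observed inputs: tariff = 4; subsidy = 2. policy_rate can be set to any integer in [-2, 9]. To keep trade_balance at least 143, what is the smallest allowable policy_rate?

policy_rate = 1

Intervening on policy_rate fixes its value directly, overriding its dependence on tariff.
Substituting into the demand equation gives demand = 4*policy_rate + 10.
credit becomes -8*policy_rate - 21.
Substituting into the trade_balance equation gives trade_balance = 40*policy_rate + 103.
Require 40*policy_rate + 103 ≥ 143, so policy_rate ≥ 1.
The smallest integer in [-2, 9] satisfying this is 1.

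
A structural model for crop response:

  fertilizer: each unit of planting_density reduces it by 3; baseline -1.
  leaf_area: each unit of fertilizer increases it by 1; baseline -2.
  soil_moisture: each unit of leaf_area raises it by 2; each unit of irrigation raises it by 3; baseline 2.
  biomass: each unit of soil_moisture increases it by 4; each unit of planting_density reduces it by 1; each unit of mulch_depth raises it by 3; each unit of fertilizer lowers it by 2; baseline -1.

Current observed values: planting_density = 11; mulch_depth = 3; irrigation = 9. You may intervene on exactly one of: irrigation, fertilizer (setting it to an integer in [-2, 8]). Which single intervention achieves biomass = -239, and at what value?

Intervening on irrigation: with other inputs at their observed values, biomass = 12*irrigation - 215. Solving for -239 gives irrigation = -2, within [-2, 8].
Intervening on fertilizer: biomass = 6*fertilizer + 97. Reaching -239 requires fertilizer = -56, outside [-2, 8].

set irrigation = -2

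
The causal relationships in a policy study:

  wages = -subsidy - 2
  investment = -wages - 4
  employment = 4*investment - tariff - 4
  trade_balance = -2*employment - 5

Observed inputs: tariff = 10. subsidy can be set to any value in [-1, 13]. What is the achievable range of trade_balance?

Substituting into the investment equation gives investment = subsidy - 2.
Substituting into the employment equation gives employment = 4*subsidy - 22.
Substituting into the trade_balance equation gives trade_balance = -8*subsidy + 39.
Linear in subsidy, so extremes are at the endpoints: subsidy = -1 gives trade_balance = 47; subsidy = 13 gives trade_balance = -65.

-65 to 47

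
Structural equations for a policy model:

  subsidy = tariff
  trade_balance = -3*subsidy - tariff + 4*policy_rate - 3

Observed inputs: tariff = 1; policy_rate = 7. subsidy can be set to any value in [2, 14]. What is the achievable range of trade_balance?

Intervening on subsidy fixes its value directly, overriding its dependence on tariff.
Substituting into the trade_balance equation gives trade_balance = -3*subsidy + 24.
Linear in subsidy, so extremes are at the endpoints: subsidy = 2 gives trade_balance = 18; subsidy = 14 gives trade_balance = -18.

-18 to 18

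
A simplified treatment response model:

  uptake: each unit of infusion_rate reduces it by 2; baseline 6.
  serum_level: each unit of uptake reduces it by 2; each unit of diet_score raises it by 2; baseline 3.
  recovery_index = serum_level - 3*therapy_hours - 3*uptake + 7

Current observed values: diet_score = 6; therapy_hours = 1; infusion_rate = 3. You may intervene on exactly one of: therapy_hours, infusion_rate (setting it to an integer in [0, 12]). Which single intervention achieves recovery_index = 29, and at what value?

Intervening on therapy_hours: recovery_index = -3*therapy_hours + 22. Reaching 29 requires therapy_hours = -7/3, not an integer.
Intervening on infusion_rate: with other inputs at their observed values, recovery_index = 10*infusion_rate - 11. Solving for 29 gives infusion_rate = 4, within [0, 12].

set infusion_rate = 4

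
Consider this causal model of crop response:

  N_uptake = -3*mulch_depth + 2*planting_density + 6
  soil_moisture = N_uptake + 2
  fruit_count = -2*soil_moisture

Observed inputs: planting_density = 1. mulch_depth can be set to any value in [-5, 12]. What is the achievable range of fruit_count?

Substituting into the N_uptake equation gives N_uptake = -3*mulch_depth + 8.
This gives soil_moisture = -3*mulch_depth + 10.
Substituting into the fruit_count equation gives fruit_count = 6*mulch_depth - 20.
Linear in mulch_depth, so extremes are at the endpoints: mulch_depth = -5 gives fruit_count = -50; mulch_depth = 12 gives fruit_count = 52.

-50 to 52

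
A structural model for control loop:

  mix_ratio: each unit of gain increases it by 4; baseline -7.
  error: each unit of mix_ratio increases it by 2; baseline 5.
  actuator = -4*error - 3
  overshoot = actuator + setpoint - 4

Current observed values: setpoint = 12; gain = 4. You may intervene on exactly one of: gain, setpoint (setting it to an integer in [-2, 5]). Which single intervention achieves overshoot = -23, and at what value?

Intervening on gain: with other inputs at their observed values, overshoot = -32*gain + 41. Solving for -23 gives gain = 2, within [-2, 5].
Intervening on setpoint: overshoot = setpoint - 99. Reaching -23 requires setpoint = 76, outside [-2, 5].

set gain = 2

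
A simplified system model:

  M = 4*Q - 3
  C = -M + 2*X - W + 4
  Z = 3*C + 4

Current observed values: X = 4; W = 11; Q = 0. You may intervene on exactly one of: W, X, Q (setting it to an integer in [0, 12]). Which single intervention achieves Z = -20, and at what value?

set Q = 3

Intervening on W: Z = -3*W + 49. Reaching -20 requires W = 23, outside [0, 12].
Intervening on X: Z = 6*X - 8. Reaching -20 requires X = -2, outside [0, 12].
Intervening on Q: with other inputs at their observed values, Z = -12*Q + 16. Solving for -20 gives Q = 3, within [0, 12].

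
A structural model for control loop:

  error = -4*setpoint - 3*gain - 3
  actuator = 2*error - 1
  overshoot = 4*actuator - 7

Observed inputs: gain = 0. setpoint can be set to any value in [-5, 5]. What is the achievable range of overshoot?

Substituting into the error equation gives error = -4*setpoint - 3.
This gives actuator = -8*setpoint - 7.
This gives overshoot = -32*setpoint - 35.
Linear in setpoint, so extremes are at the endpoints: setpoint = -5 gives overshoot = 125; setpoint = 5 gives overshoot = -195.

-195 to 125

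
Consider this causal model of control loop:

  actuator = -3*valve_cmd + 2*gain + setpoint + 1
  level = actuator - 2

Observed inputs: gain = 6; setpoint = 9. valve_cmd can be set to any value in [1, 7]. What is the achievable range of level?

Substituting into the actuator equation gives actuator = -3*valve_cmd + 22.
Substituting into the level equation gives level = -3*valve_cmd + 20.
Linear in valve_cmd, so extremes are at the endpoints: valve_cmd = 1 gives level = 17; valve_cmd = 7 gives level = -1.

-1 to 17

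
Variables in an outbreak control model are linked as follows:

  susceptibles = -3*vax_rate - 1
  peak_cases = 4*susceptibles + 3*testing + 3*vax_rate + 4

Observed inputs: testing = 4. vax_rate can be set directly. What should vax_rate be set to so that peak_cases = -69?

vax_rate = 9

Substituting into the peak_cases equation gives peak_cases = -9*vax_rate + 12.
Solve -9*vax_rate + 12 = -69: vax_rate = (-69 - 12) / -9 = 9.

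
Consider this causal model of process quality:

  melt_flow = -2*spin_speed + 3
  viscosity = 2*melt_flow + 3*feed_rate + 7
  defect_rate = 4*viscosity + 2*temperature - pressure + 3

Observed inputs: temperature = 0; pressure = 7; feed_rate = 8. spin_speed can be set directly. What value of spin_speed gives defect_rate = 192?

spin_speed = -3

Substituting into the viscosity equation gives viscosity = -4*spin_speed + 37.
defect_rate becomes -16*spin_speed + 144.
Solve -16*spin_speed + 144 = 192: spin_speed = (192 - 144) / -16 = -3.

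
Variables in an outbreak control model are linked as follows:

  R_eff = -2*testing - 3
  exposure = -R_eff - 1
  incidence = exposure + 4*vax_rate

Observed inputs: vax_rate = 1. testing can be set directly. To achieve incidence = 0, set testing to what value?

testing = -3

Substituting into the exposure equation gives exposure = 2*testing + 2.
This gives incidence = 2*testing + 6.
Solve 2*testing + 6 = 0: testing = (0 - 6) / 2 = -3.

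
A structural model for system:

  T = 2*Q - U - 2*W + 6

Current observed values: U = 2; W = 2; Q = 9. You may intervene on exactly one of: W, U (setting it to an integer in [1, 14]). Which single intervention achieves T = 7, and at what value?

set U = 13

Intervening on W: T = -2*W + 22. Reaching 7 requires W = 15/2, not an integer.
Intervening on U: with other inputs at their observed values, T = -U + 20. Solving for 7 gives U = 13, within [1, 14].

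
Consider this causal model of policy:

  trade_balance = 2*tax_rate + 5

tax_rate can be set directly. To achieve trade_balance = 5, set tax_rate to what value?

Solve 2*tax_rate + 5 = 5: tax_rate = (5 - 5) / 2 = 0.

tax_rate = 0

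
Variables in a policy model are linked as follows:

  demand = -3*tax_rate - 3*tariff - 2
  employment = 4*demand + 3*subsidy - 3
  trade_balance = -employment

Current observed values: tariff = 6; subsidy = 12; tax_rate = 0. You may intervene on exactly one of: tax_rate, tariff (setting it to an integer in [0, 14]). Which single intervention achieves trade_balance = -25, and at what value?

set tariff = 0

Intervening on tax_rate: trade_balance = 12*tax_rate + 47. Reaching -25 requires tax_rate = -6, outside [0, 14].
Intervening on tariff: with other inputs at their observed values, trade_balance = 12*tariff - 25. Solving for -25 gives tariff = 0, within [0, 14].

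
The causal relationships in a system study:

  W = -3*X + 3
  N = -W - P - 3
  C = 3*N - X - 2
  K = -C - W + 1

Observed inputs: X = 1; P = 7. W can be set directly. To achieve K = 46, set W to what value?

Intervening on W fixes its value directly, overriding its dependence on X.
Substituting into the N equation gives N = -W - 10.
Substituting into the C equation gives C = -3*W - 33.
So K = 2*W + 34.
Solve 2*W + 34 = 46: W = (46 - 34) / 2 = 6.

W = 6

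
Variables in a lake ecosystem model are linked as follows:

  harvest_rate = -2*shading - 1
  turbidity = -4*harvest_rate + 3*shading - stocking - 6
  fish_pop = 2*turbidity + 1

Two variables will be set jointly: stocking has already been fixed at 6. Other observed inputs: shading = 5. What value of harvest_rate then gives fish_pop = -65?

harvest_rate = 9

With stocking held at 6:
Intervening on harvest_rate fixes its value directly, overriding its dependence on shading.
Substituting into the turbidity equation gives turbidity = -4*harvest_rate + 3.
fish_pop becomes -8*harvest_rate + 7.
Solve -8*harvest_rate + 7 = -65: harvest_rate = (-65 - 7) / -8 = 9.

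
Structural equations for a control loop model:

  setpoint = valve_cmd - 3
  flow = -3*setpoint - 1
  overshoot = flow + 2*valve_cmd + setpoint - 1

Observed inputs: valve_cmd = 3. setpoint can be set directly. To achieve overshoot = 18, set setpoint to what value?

setpoint = -7

Intervening on setpoint fixes its value directly, overriding its dependence on valve_cmd.
Substituting into the overshoot equation gives overshoot = -2*setpoint + 4.
Solve -2*setpoint + 4 = 18: setpoint = (18 - 4) / -2 = -7.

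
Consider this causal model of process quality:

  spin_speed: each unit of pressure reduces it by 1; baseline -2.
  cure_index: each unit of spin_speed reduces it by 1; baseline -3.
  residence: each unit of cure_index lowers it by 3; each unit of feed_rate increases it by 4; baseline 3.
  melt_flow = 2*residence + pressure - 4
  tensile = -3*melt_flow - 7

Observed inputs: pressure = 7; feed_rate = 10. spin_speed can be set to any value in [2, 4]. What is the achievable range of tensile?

Intervening on spin_speed fixes its value directly, overriding its dependence on pressure.
Substituting into the residence equation gives residence = 3*spin_speed + 52.
So melt_flow = 6*spin_speed + 107.
This gives tensile = -18*spin_speed - 328.
Linear in spin_speed, so extremes are at the endpoints: spin_speed = 2 gives tensile = -364; spin_speed = 4 gives tensile = -400.

-400 to -364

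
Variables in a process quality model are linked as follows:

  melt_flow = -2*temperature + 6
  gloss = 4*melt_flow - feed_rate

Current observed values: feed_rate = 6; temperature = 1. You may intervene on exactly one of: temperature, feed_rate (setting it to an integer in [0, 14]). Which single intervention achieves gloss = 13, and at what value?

set feed_rate = 3

Intervening on temperature: gloss = -8*temperature + 18. Reaching 13 requires temperature = 5/8, not an integer.
Intervening on feed_rate: with other inputs at their observed values, gloss = -feed_rate + 16. Solving for 13 gives feed_rate = 3, within [0, 14].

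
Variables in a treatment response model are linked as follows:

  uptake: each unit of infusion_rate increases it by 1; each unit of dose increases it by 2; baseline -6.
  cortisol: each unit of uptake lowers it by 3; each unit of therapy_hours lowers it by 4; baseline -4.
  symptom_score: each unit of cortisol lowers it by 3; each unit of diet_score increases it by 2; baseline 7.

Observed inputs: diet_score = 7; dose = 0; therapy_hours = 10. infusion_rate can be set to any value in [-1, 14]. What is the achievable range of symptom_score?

Substituting into the uptake equation gives uptake = infusion_rate - 6.
Substituting into the cortisol equation gives cortisol = -3*infusion_rate - 26.
Substituting into the symptom_score equation gives symptom_score = 9*infusion_rate + 99.
Linear in infusion_rate, so extremes are at the endpoints: infusion_rate = -1 gives symptom_score = 90; infusion_rate = 14 gives symptom_score = 225.

90 to 225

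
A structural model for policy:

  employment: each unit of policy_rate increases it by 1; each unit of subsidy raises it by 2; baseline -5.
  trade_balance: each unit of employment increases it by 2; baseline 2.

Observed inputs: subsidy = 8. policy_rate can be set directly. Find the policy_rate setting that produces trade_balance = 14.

Substituting into the employment equation gives employment = policy_rate + 11.
So trade_balance = 2*policy_rate + 24.
Solve 2*policy_rate + 24 = 14: policy_rate = (14 - 24) / 2 = -5.

policy_rate = -5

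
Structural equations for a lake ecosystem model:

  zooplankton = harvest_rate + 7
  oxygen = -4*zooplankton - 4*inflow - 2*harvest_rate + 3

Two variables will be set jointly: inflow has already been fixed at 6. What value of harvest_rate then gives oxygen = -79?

harvest_rate = 5

With inflow held at 6:
Substituting into the oxygen equation gives oxygen = -6*harvest_rate - 49.
Solve -6*harvest_rate - 49 = -79: harvest_rate = (-79 + 49) / -6 = 5.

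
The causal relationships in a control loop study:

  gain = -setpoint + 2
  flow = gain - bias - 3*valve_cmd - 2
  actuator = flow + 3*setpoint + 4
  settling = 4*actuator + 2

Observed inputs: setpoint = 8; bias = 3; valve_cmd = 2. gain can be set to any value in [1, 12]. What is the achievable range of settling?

Intervening on gain fixes its value directly, overriding its dependence on setpoint.
Substituting into the flow equation gives flow = gain - 11.
Substituting into the actuator equation gives actuator = gain + 17.
Substituting into the settling equation gives settling = 4*gain + 70.
Linear in gain, so extremes are at the endpoints: gain = 1 gives settling = 74; gain = 12 gives settling = 118.

74 to 118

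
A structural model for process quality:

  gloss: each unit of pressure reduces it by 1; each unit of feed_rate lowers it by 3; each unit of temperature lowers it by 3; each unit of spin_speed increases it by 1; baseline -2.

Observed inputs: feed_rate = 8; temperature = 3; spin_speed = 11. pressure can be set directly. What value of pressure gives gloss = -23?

Substituting into the gloss equation gives gloss = -pressure - 24.
Solve -pressure - 24 = -23: pressure = (-23 + 24) / -1 = -1.

pressure = -1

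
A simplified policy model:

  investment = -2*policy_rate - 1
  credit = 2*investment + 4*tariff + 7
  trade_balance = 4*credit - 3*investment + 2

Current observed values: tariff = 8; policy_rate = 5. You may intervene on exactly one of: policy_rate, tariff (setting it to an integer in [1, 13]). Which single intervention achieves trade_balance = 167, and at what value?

set tariff = 12

Intervening on policy_rate: trade_balance = -10*policy_rate + 153. Reaching 167 requires policy_rate = -7/5, not an integer.
Intervening on tariff: with other inputs at their observed values, trade_balance = 16*tariff - 25. Solving for 167 gives tariff = 12, within [1, 13].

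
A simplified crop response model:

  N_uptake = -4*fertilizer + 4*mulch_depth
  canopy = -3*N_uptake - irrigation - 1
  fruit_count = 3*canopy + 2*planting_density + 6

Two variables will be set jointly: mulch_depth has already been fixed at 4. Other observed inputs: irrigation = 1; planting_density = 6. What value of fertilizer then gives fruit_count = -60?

With mulch_depth held at 4:
Substituting into the N_uptake equation gives N_uptake = -4*fertilizer + 16.
Substituting into the canopy equation gives canopy = 12*fertilizer - 50.
fruit_count becomes 36*fertilizer - 132.
Solve 36*fertilizer - 132 = -60: fertilizer = (-60 + 132) / 36 = 2.

fertilizer = 2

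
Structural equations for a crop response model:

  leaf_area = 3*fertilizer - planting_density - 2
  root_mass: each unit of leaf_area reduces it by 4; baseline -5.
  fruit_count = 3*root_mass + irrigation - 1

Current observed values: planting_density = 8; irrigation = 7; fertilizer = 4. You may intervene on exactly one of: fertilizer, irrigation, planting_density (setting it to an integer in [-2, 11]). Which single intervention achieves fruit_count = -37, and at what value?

set irrigation = 3

Intervening on fertilizer: fruit_count = -36*fertilizer + 111. Reaching -37 requires fertilizer = 37/9, not an integer.
Intervening on irrigation: with other inputs at their observed values, fruit_count = irrigation - 40. Solving for -37 gives irrigation = 3, within [-2, 11].
Intervening on planting_density: fruit_count = 12*planting_density - 129. Reaching -37 requires planting_density = 23/3, not an integer.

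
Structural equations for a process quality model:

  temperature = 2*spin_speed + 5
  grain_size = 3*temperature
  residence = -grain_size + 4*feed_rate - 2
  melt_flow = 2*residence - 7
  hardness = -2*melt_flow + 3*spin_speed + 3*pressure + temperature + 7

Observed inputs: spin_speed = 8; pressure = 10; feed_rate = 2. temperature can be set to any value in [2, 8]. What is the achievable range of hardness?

Intervening on temperature fixes its value directly, overriding its dependence on spin_speed.
Substituting into the residence equation gives residence = -3*temperature + 6.
Substituting into the melt_flow equation gives melt_flow = -6*temperature + 5.
Substituting into the hardness equation gives hardness = 13*temperature + 51.
Linear in temperature, so extremes are at the endpoints: temperature = 2 gives hardness = 77; temperature = 8 gives hardness = 155.

77 to 155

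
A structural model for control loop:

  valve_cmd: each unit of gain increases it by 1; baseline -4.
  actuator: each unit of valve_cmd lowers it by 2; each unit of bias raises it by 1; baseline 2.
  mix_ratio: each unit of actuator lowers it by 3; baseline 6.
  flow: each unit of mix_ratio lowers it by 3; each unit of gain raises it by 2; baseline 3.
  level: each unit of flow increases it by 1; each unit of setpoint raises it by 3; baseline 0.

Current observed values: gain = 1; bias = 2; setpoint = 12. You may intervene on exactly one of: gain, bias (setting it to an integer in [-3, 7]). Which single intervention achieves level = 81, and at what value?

Intervening on gain: with other inputs at their observed values, level = -16*gain + 129. Solving for 81 gives gain = 3, within [-3, 7].
Intervening on bias: level = 9*bias + 95. Reaching 81 requires bias = -14/9, not an integer.

set gain = 3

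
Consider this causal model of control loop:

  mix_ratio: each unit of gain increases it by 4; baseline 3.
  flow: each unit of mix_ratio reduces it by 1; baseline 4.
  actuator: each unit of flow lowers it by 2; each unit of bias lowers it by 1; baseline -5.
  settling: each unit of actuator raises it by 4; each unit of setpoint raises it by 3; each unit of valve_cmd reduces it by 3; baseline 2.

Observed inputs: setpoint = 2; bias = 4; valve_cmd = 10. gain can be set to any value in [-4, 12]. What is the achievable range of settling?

-194 to 318

Substituting into the flow equation gives flow = -4*gain + 1.
This gives actuator = 8*gain - 11.
Substituting into the settling equation gives settling = 32*gain - 66.
Linear in gain, so extremes are at the endpoints: gain = -4 gives settling = -194; gain = 12 gives settling = 318.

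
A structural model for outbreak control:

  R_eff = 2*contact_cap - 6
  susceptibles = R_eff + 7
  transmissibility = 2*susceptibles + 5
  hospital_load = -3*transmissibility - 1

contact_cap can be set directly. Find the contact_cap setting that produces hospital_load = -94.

Substituting into the susceptibles equation gives susceptibles = 2*contact_cap + 1.
Substituting into the transmissibility equation gives transmissibility = 4*contact_cap + 7.
Substituting into the hospital_load equation gives hospital_load = -12*contact_cap - 22.
Solve -12*contact_cap - 22 = -94: contact_cap = (-94 + 22) / -12 = 6.

contact_cap = 6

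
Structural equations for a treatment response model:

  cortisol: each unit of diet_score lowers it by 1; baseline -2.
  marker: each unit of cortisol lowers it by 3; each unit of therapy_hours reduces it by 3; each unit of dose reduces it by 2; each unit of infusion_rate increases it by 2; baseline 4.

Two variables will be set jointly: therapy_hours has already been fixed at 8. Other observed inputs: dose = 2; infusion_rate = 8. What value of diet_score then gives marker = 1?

diet_score = 1

With therapy_hours held at 8:
Substituting into the marker equation gives marker = 3*diet_score - 2.
Solve 3*diet_score - 2 = 1: diet_score = (1 + 2) / 3 = 1.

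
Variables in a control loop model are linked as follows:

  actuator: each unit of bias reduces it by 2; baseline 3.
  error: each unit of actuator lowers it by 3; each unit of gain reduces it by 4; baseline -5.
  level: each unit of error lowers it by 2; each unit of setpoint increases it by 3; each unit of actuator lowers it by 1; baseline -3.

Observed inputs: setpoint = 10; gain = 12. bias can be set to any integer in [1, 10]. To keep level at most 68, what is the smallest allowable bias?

Substituting into the error equation gives error = 6*bias - 62.
level becomes -10*bias + 148.
Require -10*bias + 148 ≤ 68, so bias ≥ 8.
The smallest integer in [1, 10] satisfying this is 8.

bias = 8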